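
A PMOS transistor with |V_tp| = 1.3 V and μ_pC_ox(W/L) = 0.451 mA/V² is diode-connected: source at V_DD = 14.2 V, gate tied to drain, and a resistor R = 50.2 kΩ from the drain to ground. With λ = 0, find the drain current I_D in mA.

With gate tied to drain, V_SG = V_SD ≥ V_SG − |V_tp|, so the device is in saturation.
KCL at the drain: ½ k_p (V_SG − |V_tp|)² = (V_DD − V_SG)/R.
Let x = V_SG − 1.3. Then 11.3 x² + x − 12.9 = 0, giving x = 1.02 V (positive root), so V_SG = 2.32 V.
I_D = (V_DD − V_SG)/R = (14.2 − 2.32) / 50.2 = 0.237 mA.

I_D = 0.237 mA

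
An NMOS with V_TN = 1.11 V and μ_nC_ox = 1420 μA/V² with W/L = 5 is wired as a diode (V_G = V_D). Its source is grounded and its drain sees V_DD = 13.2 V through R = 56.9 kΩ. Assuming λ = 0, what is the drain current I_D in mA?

I_D = 0.208 mA

With gate tied to drain, V_GS = V_DS ≥ V_GS − V_TN, so the device is in saturation.
k_n = μ_nC_ox · (W/L) = 7.1 mA/V².
KCL at the drain: ½ k_n (V_GS − V_TN)² = (V_DD − V_GS)/R.
Let x = V_GS − 1.11. Then 202 x² + x − 12.09 = 0, giving x = 0.242 V (positive root), so V_GS = 1.35 V.
I_D = (V_DD − V_GS)/R = (13.2 − 1.35) / 56.9 = 0.208 mA.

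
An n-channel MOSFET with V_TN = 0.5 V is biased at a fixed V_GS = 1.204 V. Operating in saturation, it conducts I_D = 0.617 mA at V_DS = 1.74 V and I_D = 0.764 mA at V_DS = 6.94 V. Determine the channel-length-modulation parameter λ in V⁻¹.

With V_GS fixed, I_D ∝ (1 + λ V_DS) in saturation, so I_D2/I_D1 = (1 + λ V_DS2)/(1 + λ V_DS1).
0.764/0.617 = 1.238 = (1 + 6.94 λ)/(1 + 1.74 λ).
Solving: λ (I_D1 V_DS2 − I_D2 V_DS1) = I_D2 − I_D1, so λ = (0.764 − 0.617) / (0.617 × 6.94 − 0.764 × 1.74) = 0.147 / 2.95 = 0.0498 V⁻¹.

λ = 0.0498 V⁻¹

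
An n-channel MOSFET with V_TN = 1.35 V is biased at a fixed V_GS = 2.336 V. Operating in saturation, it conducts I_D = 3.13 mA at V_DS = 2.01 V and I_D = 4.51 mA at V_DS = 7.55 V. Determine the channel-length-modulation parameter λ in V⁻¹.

λ = 0.0947 V⁻¹

With V_GS fixed, I_D ∝ (1 + λ V_DS) in saturation, so I_D2/I_D1 = (1 + λ V_DS2)/(1 + λ V_DS1).
4.51/3.13 = 1.441 = (1 + 7.55 λ)/(1 + 2.01 λ).
Solving: λ (I_D1 V_DS2 − I_D2 V_DS1) = I_D2 − I_D1, so λ = (4.51 − 3.13) / (3.13 × 7.55 − 4.51 × 2.01) = 1.38 / 14.6 = 0.0947 V⁻¹.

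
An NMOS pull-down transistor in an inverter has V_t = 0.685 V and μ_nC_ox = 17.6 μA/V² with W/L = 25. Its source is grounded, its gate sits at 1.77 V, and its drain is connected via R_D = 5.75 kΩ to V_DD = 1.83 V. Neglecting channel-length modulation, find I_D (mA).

I_D = 0.211 mA

V_GS = V_G = 1.77 V, so V_ov = 1.77 − 0.685 = 1.08 V.
k_n = μ_nC_ox · (W/L) = 0.44 mA/V².
Assume saturation: I_D = ½ k_n V_ov² = 0.5 × 0.44 × 1.08² = 0.259 mA, giving V_DS = V_DD − I_D R_D = 1.83 − 0.259 × 5.75 = 0.341 V.
But 0.341 V < V_ov = 1.08 V, so the device is actually in triode.
In triode I_D = k_n[V_ov V_DS − ½ V_DS²] and I_D = (V_DD − V_DS)/R_D. Equating: 1.27 V_DS² − 3.745 V_DS + 1.83 = 0, giving V_DS = 0.617 V (the root below V_ov).
I_D = (1.83 − 0.617) / 5.75 = 0.211 mA.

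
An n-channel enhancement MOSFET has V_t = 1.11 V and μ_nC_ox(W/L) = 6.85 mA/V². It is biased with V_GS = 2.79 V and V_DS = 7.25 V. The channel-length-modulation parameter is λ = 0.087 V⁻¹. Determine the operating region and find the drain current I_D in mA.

Saturation; I_D = 15.8 mA

V_ov = V_GS − V_t = 2.79 − 1.11 = 1.68 V.
Since V_DS = 7.25 V ≥ V_ov = 1.68 V, the device is in saturation.
I_D = ½ k_n V_ov² (1 + λ V_DS) = 0.5 × 6.85 × 1.68² × (1 + 0.087 × 7.25) = 15.8 mA.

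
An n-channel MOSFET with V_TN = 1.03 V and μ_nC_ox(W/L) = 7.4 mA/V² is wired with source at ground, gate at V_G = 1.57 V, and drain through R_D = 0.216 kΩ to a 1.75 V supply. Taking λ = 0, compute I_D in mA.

V_GS = V_G = 1.57 V, so V_ov = 1.57 − 1.03 = 0.54 V.
Assume saturation: I_D = ½ k_n V_ov² = 0.5 × 7.4 × 0.54² = 1.08 mA, giving V_DS = V_DD − I_D R_D = 1.75 − 1.08 × 0.216 = 1.52 V.
V_DS = 1.52 V ≥ V_ov = 0.54 V, confirming saturation.

I_D = 1.08 mA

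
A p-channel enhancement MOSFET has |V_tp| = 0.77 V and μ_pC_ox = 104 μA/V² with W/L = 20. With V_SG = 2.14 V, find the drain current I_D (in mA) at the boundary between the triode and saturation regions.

I_D = 1.95 mA

At the boundary V_SD = V_ov = V_SG − |V_tp| = 2.14 − 0.77 = 1.37 V.
k_p = μ_pC_ox · (W/L) = 2.08 mA/V².
I_D = ½ k_p V_ov² = 0.5 × 2.08 × 1.37² = 1.95 mA.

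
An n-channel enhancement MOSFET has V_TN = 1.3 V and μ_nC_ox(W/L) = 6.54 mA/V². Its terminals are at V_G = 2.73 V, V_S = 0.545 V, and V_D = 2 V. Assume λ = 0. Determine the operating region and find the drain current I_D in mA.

V_GS = V_G − V_S = 2.73 − 0.545 = 2.19 V; V_DS = V_D − V_S = 2 − 0.545 = 1.46 V.
V_ov = V_GS − V_TN = 2.19 − 1.3 = 0.885 V.
Since V_DS = 1.46 V ≥ V_ov = 0.885 V, the device is in saturation.
I_D = ½ k_n V_ov² = 0.5 × 6.54 × 0.885² = 2.56 mA.

Saturation; I_D = 2.56 mA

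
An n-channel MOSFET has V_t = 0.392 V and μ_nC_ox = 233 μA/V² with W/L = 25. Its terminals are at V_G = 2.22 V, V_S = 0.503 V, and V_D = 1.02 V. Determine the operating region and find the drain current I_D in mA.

Triode; I_D = 3.21 mA

V_GS = V_G − V_S = 2.22 − 0.503 = 1.72 V; V_DS = V_D − V_S = 1.02 − 0.503 = 0.517 V.
k_n = μ_nC_ox · (W/L) = 5.825 mA/V².
V_ov = V_GS − V_t = 1.72 − 0.392 = 1.33 V.
Since V_DS = 0.517 V < V_ov = 1.33 V, the device is in the triode region.
I_D = k_n [V_ov · V_DS − ½ V_DS²] = 5.825 × [1.33 × 0.517 − 0.5 × 0.517²] = 3.21 mA.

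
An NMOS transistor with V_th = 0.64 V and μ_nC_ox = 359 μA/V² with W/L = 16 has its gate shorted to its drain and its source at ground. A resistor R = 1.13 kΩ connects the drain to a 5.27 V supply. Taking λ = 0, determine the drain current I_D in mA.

I_D = 3.17 mA

With gate tied to drain, V_GS = V_DS ≥ V_GS − V_th, so the device is in saturation.
k_n = μ_nC_ox · (W/L) = 5.744 mA/V².
KCL at the drain: ½ k_n (V_GS − V_th)² = (V_DD − V_GS)/R.
Let x = V_GS − 0.64. Then 3.25 x² + x − 4.63 = 0, giving x = 1.05 V (positive root), so V_GS = 1.69 V.
I_D = (V_DD − V_GS)/R = (5.27 − 1.69) / 1.13 = 3.17 mA.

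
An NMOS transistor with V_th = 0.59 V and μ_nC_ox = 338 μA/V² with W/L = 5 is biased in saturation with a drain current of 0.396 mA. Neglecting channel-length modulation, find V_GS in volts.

k_n = μ_nC_ox · (W/L) = 1.69 mA/V².
In saturation I_D = ½ k_n (V_GS − V_th)², so V_GS − V_th = √(2 I_D / k_n) = √(2 × 0.396 / 1.69) = 0.685 V.
V_GS = 0.59 + 0.685 = 1.27 V.

V_GS = 1.27 V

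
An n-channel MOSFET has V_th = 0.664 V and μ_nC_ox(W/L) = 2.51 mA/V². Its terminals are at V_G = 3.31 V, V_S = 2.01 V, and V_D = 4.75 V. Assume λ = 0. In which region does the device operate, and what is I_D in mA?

V_GS = V_G − V_S = 3.31 − 2.01 = 1.3 V; V_DS = V_D − V_S = 4.75 − 2.01 = 2.74 V.
V_ov = V_GS − V_th = 1.3 − 0.664 = 0.636 V.
Since V_DS = 2.74 V ≥ V_ov = 0.636 V, the device is in saturation.
I_D = ½ k_n V_ov² = 0.5 × 2.51 × 0.636² = 0.508 mA.

Saturation; I_D = 0.508 mA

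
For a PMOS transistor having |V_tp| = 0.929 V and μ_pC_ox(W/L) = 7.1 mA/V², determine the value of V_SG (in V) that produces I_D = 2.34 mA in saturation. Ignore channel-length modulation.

V_SG = 1.74 V

In saturation I_D = ½ k_p (V_SG − |V_tp|)², so V_SG − |V_tp| = √(2 I_D / k_p) = √(2 × 2.34 / 7.1) = 0.812 V.
V_SG = 0.929 + 0.812 = 1.74 V.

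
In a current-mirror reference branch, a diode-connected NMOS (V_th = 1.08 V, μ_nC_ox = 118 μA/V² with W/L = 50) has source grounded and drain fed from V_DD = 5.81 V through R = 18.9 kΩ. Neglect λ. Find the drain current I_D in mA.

With gate tied to drain, V_GS = V_DS ≥ V_GS − V_th, so the device is in saturation.
k_n = μ_nC_ox · (W/L) = 5.9 mA/V².
KCL at the drain: ½ k_n (V_GS − V_th)² = (V_DD − V_GS)/R.
Let x = V_GS − 1.08. Then 55.8 x² + x − 4.73 = 0, giving x = 0.282 V (positive root), so V_GS = 1.36 V.
I_D = (V_DD − V_GS)/R = (5.81 − 1.36) / 18.9 = 0.235 mA.

I_D = 0.235 mA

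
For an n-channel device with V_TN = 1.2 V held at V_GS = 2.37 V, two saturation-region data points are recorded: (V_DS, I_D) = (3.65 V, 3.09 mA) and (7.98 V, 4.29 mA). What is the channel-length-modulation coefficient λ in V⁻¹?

λ = 0.133 V⁻¹

With V_GS fixed, I_D ∝ (1 + λ V_DS) in saturation, so I_D2/I_D1 = (1 + λ V_DS2)/(1 + λ V_DS1).
4.29/3.09 = 1.388 = (1 + 7.98 λ)/(1 + 3.65 λ).
Solving: λ (I_D1 V_DS2 − I_D2 V_DS1) = I_D2 − I_D1, so λ = (4.29 − 3.09) / (3.09 × 7.98 − 4.29 × 3.65) = 1.2 / 9 = 0.133 V⁻¹.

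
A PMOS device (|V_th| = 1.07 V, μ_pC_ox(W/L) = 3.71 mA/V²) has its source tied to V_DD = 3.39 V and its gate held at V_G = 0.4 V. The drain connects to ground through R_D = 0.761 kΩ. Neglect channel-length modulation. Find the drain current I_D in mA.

V_SG = V_DD − V_G = 3.39 − 0.4 = 2.99 V, so V_ov = 2.99 − 1.07 = 1.92 V.
Assume saturation: I_D = ½ k_p V_ov² = 0.5 × 3.71 × 1.92² = 6.84 mA, giving V_SD = V_DD − I_D R_D = 3.39 − 6.84 × 0.761 = -1.81 V.
But -1.81 V < V_ov = 1.92 V, so the device is actually in triode.
In triode I_D = k_p[V_ov V_SD − ½ V_SD²] and I_D = (V_DD − V_SD)/R_D. Equating: 1.41 V_SD² − 6.421 V_SD + 3.39 = 0, giving V_SD = 0.61 V (the root below V_ov).
I_D = (3.39 − 0.61) / 0.761 = 3.65 mA.

I_D = 3.65 mA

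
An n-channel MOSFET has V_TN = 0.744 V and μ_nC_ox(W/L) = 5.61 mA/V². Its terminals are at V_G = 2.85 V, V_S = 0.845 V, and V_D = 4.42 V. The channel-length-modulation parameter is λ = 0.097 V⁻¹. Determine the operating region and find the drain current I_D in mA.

V_GS = V_G − V_S = 2.85 − 0.845 = 2 V; V_DS = V_D − V_S = 4.42 − 0.845 = 3.58 V.
V_ov = V_GS − V_TN = 2 − 0.744 = 1.26 V.
Since V_DS = 3.58 V ≥ V_ov = 1.26 V, the device is in saturation.
I_D = ½ k_n V_ov² (1 + λ V_DS) = 0.5 × 5.61 × 1.26² × (1 + 0.097 × 3.58) = 6.01 mA.

Saturation; I_D = 6.01 mA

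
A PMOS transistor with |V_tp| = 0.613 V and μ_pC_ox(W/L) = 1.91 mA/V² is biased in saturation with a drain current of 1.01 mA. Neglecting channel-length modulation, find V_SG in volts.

In saturation I_D = ½ k_p (V_SG − |V_tp|)², so V_SG − |V_tp| = √(2 I_D / k_p) = √(2 × 1.01 / 1.91) = 1.03 V.
V_SG = 0.613 + 1.03 = 1.64 V.

V_SG = 1.64 V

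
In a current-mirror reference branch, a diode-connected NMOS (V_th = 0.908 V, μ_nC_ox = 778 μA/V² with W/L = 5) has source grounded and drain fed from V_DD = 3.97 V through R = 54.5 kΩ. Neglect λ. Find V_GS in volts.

With gate tied to drain, V_GS = V_DS ≥ V_GS − V_th, so the device is in saturation.
k_n = μ_nC_ox · (W/L) = 3.89 mA/V².
KCL at the drain: ½ k_n (V_GS − V_th)² = (V_DD − V_GS)/R.
Let x = V_GS − 0.908. Then 106 x² + x − 3.062 = 0, giving x = 0.165 V (positive root), so V_GS = 1.07 V.
I_D = (V_DD − V_GS)/R = (3.97 − 1.07) / 54.5 = 0.0532 mA.

V_GS = 1.07 V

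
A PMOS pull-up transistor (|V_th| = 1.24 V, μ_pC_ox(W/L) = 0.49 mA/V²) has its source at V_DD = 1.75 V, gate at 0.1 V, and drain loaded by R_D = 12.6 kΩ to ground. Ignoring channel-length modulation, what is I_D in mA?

I_D = 0.0412 mA

V_SG = V_DD − V_G = 1.75 − 0.1 = 1.65 V, so V_ov = 1.65 − 1.24 = 0.41 V.
Assume saturation: I_D = ½ k_p V_ov² = 0.5 × 0.49 × 0.41² = 0.0412 mA, giving V_SD = V_DD − I_D R_D = 1.75 − 0.0412 × 12.6 = 1.23 V.
V_SD = 1.23 V ≥ V_ov = 0.41 V, confirming saturation.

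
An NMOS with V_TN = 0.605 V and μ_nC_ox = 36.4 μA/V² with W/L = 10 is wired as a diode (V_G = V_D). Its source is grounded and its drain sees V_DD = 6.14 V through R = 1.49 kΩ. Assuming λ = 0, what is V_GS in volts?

V_GS = 3.64 V

With gate tied to drain, V_GS = V_DS ≥ V_GS − V_TN, so the device is in saturation.
k_n = μ_nC_ox · (W/L) = 0.364 mA/V².
KCL at the drain: ½ k_n (V_GS − V_TN)² = (V_DD − V_GS)/R.
Let x = V_GS − 0.605. Then 0.271 x² + x − 5.535 = 0, giving x = 3.04 V (positive root), so V_GS = 3.64 V.
I_D = (V_DD − V_GS)/R = (6.14 − 3.64) / 1.49 = 1.68 mA.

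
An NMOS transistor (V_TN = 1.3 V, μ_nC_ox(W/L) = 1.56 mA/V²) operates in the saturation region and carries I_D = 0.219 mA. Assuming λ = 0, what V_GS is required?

In saturation I_D = ½ k_n (V_GS − V_TN)², so V_GS − V_TN = √(2 I_D / k_n) = √(2 × 0.219 / 1.56) = 0.53 V.
V_GS = 1.3 + 0.53 = 1.83 V.

V_GS = 1.83 V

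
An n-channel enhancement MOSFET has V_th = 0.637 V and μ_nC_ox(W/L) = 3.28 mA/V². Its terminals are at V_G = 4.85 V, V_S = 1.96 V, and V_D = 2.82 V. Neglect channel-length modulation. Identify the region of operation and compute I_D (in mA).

V_GS = V_G − V_S = 4.85 − 1.96 = 2.89 V; V_DS = V_D − V_S = 2.82 − 1.96 = 0.86 V.
V_ov = V_GS − V_th = 2.89 − 0.637 = 2.25 V.
Since V_DS = 0.86 V < V_ov = 2.25 V, the device is in the triode region.
I_D = k_n [V_ov · V_DS − ½ V_DS²] = 3.28 × [2.25 × 0.86 − 0.5 × 0.86²] = 5.14 mA.

Triode; I_D = 5.14 mA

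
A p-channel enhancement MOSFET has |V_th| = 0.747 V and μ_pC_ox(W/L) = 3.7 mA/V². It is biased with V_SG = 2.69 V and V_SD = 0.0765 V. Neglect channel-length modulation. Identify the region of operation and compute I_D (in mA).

V_ov = V_SG − |V_th| = 2.69 − 0.747 = 1.94 V.
Since V_SD = 0.0765 V < V_ov = 1.94 V, the device is in the triode region.
I_D = k_p [V_ov · V_SD − ½ V_SD²] = 3.7 × [1.94 × 0.0765 − 0.5 × 0.0765²] = 0.539 mA.

Triode; I_D = 0.539 mA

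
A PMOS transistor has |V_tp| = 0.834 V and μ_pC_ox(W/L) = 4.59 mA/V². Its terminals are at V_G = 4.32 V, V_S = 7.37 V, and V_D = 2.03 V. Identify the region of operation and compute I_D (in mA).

V_SG = V_S − V_G = 7.37 − 4.32 = 3.05 V; V_SD = V_S − V_D = 7.37 − 2.03 = 5.34 V.
V_ov = V_SG − |V_tp| = 3.05 − 0.834 = 2.22 V.
Since V_SD = 5.34 V ≥ V_ov = 2.22 V, the device is in saturation.
I_D = ½ k_p V_ov² = 0.5 × 4.59 × 2.22² = 11.3 mA.

Saturation; I_D = 11.3 mA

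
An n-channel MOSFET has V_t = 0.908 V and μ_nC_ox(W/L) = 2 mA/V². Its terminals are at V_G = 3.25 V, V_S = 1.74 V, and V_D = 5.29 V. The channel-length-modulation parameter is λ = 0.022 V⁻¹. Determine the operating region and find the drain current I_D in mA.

Saturation; I_D = 0.391 mA

V_GS = V_G − V_S = 3.25 − 1.74 = 1.51 V; V_DS = V_D − V_S = 5.29 − 1.74 = 3.55 V.
V_ov = V_GS − V_t = 1.51 − 0.908 = 0.602 V.
Since V_DS = 3.55 V ≥ V_ov = 0.602 V, the device is in saturation.
I_D = ½ k_n V_ov² (1 + λ V_DS) = 0.5 × 2 × 0.602² × (1 + 0.022 × 3.55) = 0.391 mA.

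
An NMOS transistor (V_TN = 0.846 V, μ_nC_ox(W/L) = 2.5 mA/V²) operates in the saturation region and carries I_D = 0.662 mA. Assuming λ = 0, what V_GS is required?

V_GS = 1.57 V

In saturation I_D = ½ k_n (V_GS − V_TN)², so V_GS − V_TN = √(2 I_D / k_n) = √(2 × 0.662 / 2.5) = 0.728 V.
V_GS = 0.846 + 0.728 = 1.57 V.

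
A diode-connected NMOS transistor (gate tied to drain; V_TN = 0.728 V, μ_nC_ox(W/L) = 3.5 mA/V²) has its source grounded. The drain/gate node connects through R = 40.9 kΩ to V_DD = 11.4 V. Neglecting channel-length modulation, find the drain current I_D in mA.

I_D = 0.252 mA

With gate tied to drain, V_GS = V_DS ≥ V_GS − V_TN, so the device is in saturation.
KCL at the drain: ½ k_n (V_GS − V_TN)² = (V_DD − V_GS)/R.
Let x = V_GS − 0.728. Then 71.6 x² + x − 10.67 = 0, giving x = 0.379 V (positive root), so V_GS = 1.11 V.
I_D = (V_DD − V_GS)/R = (11.4 − 1.11) / 40.9 = 0.252 mA.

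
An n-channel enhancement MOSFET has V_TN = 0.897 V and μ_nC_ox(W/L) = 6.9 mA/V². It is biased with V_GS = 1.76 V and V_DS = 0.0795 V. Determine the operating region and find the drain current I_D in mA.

V_ov = V_GS − V_TN = 1.76 − 0.897 = 0.863 V.
Since V_DS = 0.0795 V < V_ov = 0.863 V, the device is in the triode region.
I_D = k_n [V_ov · V_DS − ½ V_DS²] = 6.9 × [0.863 × 0.0795 − 0.5 × 0.0795²] = 0.452 mA.

Triode; I_D = 0.452 mA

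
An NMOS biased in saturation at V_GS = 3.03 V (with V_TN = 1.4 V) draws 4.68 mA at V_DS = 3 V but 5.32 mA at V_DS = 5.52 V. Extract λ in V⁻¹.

With V_GS fixed, I_D ∝ (1 + λ V_DS) in saturation, so I_D2/I_D1 = (1 + λ V_DS2)/(1 + λ V_DS1).
5.32/4.68 = 1.137 = (1 + 5.52 λ)/(1 + 3 λ).
Solving: λ (I_D1 V_DS2 − I_D2 V_DS1) = I_D2 − I_D1, so λ = (5.32 − 4.68) / (4.68 × 5.52 − 5.32 × 3) = 0.64 / 9.87 = 0.0648 V⁻¹.

λ = 0.0648 V⁻¹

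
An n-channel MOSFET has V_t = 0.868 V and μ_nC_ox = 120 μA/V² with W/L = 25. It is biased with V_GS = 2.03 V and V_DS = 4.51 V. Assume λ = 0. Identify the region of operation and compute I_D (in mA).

Saturation; I_D = 2.03 mA

k_n = μ_nC_ox · (W/L) = 3 mA/V².
V_ov = V_GS − V_t = 2.03 − 0.868 = 1.16 V.
Since V_DS = 4.51 V ≥ V_ov = 1.16 V, the device is in saturation.
I_D = ½ k_n V_ov² = 0.5 × 3 × 1.16² = 2.03 mA.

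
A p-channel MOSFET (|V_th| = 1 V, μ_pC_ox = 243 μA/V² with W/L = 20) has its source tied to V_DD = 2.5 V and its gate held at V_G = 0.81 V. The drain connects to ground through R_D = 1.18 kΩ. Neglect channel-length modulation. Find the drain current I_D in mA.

V_SG = V_DD − V_G = 2.5 − 0.81 = 1.69 V, so V_ov = 1.69 − 1 = 0.69 V.
k_p = μ_pC_ox · (W/L) = 4.86 mA/V².
Assume saturation: I_D = ½ k_p V_ov² = 0.5 × 4.86 × 0.69² = 1.16 mA, giving V_SD = V_DD − I_D R_D = 2.5 − 1.16 × 1.18 = 1.13 V.
V_SD = 1.13 V ≥ V_ov = 0.69 V, confirming saturation.

I_D = 1.16 mA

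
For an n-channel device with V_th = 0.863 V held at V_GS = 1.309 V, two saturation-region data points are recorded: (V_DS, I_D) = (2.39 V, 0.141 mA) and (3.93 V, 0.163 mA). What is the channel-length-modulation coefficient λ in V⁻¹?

With V_GS fixed, I_D ∝ (1 + λ V_DS) in saturation, so I_D2/I_D1 = (1 + λ V_DS2)/(1 + λ V_DS1).
0.163/0.141 = 1.156 = (1 + 3.93 λ)/(1 + 2.39 λ).
Solving: λ (I_D1 V_DS2 − I_D2 V_DS1) = I_D2 − I_D1, so λ = (0.163 − 0.141) / (0.141 × 3.93 − 0.163 × 2.39) = 0.022 / 0.165 = 0.134 V⁻¹.

λ = 0.134 V⁻¹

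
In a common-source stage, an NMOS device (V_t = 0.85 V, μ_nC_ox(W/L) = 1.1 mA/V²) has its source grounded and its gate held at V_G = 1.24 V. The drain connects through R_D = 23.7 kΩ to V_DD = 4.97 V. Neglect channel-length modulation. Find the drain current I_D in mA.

V_GS = V_G = 1.24 V, so V_ov = 1.24 − 0.85 = 0.39 V.
Assume saturation: I_D = ½ k_n V_ov² = 0.5 × 1.1 × 0.39² = 0.0837 mA, giving V_DS = V_DD − I_D R_D = 4.97 − 0.0837 × 23.7 = 2.99 V.
V_DS = 2.99 V ≥ V_ov = 0.39 V, confirming saturation.

I_D = 0.0837 mA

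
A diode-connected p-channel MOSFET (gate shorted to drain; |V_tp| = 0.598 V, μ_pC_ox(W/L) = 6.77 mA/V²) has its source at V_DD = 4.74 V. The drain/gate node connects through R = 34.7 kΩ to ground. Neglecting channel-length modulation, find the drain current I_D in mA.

With gate tied to drain, V_SG = V_SD ≥ V_SG − |V_tp|, so the device is in saturation.
KCL at the drain: ½ k_p (V_SG − |V_tp|)² = (V_DD − V_SG)/R.
Let x = V_SG − 0.598. Then 117 x² + x − 4.142 = 0, giving x = 0.184 V (positive root), so V_SG = 0.782 V.
I_D = (V_DD − V_SG)/R = (4.74 − 0.782) / 34.7 = 0.114 mA.

I_D = 0.114 mA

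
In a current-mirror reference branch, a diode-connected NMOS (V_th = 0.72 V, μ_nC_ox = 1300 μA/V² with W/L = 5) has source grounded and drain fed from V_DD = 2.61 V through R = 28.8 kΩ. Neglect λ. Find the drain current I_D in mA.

With gate tied to drain, V_GS = V_DS ≥ V_GS − V_th, so the device is in saturation.
k_n = μ_nC_ox · (W/L) = 6.5 mA/V².
KCL at the drain: ½ k_n (V_GS − V_th)² = (V_DD − V_GS)/R.
Let x = V_GS − 0.72. Then 93.6 x² + x − 1.89 = 0, giving x = 0.137 V (positive root), so V_GS = 0.857 V.
I_D = (V_DD − V_GS)/R = (2.61 − 0.857) / 28.8 = 0.0609 mA.

I_D = 0.0609 mA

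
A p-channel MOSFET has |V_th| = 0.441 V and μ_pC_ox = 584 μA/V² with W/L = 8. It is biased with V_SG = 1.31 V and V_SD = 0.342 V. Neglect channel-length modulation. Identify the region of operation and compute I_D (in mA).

Triode; I_D = 1.12 mA

k_p = μ_pC_ox · (W/L) = 4.672 mA/V².
V_ov = V_SG − |V_th| = 1.31 − 0.441 = 0.869 V.
Since V_SD = 0.342 V < V_ov = 0.869 V, the device is in the triode region.
I_D = k_p [V_ov · V_SD − ½ V_SD²] = 4.672 × [0.869 × 0.342 − 0.5 × 0.342²] = 1.12 mA.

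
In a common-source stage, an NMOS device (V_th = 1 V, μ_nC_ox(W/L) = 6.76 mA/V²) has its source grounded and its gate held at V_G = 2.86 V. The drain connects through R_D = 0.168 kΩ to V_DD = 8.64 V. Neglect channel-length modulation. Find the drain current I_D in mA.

V_GS = V_G = 2.86 V, so V_ov = 2.86 − 1 = 1.86 V.
Assume saturation: I_D = ½ k_n V_ov² = 0.5 × 6.76 × 1.86² = 11.7 mA, giving V_DS = V_DD − I_D R_D = 8.64 − 11.7 × 0.168 = 6.68 V.
V_DS = 6.68 V ≥ V_ov = 1.86 V, confirming saturation.

I_D = 11.7 mA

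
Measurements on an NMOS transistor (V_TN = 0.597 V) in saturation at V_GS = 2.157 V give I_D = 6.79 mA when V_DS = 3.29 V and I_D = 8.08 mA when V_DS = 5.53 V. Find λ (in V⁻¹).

λ = 0.118 V⁻¹

With V_GS fixed, I_D ∝ (1 + λ V_DS) in saturation, so I_D2/I_D1 = (1 + λ V_DS2)/(1 + λ V_DS1).
8.08/6.79 = 1.19 = (1 + 5.53 λ)/(1 + 3.29 λ).
Solving: λ (I_D1 V_DS2 − I_D2 V_DS1) = I_D2 − I_D1, so λ = (8.08 − 6.79) / (6.79 × 5.53 − 8.08 × 3.29) = 1.29 / 11 = 0.118 V⁻¹.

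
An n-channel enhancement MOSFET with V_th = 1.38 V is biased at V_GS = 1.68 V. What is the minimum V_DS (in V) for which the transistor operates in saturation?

V_DS,sat = 0.300 V

The boundary between triode and saturation is V_DS = V_GS − V_th = V_ov.
V_ov = 1.68 − 1.38 = 0.3 V.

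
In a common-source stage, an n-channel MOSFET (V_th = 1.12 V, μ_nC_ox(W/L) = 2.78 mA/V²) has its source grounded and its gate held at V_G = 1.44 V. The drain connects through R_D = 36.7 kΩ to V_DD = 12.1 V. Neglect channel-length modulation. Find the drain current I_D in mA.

I_D = 0.142 mA

V_GS = V_G = 1.44 V, so V_ov = 1.44 − 1.12 = 0.32 V.
Assume saturation: I_D = ½ k_n V_ov² = 0.5 × 2.78 × 0.32² = 0.142 mA, giving V_DS = V_DD − I_D R_D = 12.1 − 0.142 × 36.7 = 6.88 V.
V_DS = 6.88 V ≥ V_ov = 0.32 V, confirming saturation.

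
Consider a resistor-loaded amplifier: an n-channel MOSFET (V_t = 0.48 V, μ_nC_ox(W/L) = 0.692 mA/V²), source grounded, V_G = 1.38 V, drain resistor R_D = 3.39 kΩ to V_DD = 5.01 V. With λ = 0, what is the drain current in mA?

V_GS = V_G = 1.38 V, so V_ov = 1.38 − 0.48 = 0.9 V.
Assume saturation: I_D = ½ k_n V_ov² = 0.5 × 0.692 × 0.9² = 0.28 mA, giving V_DS = V_DD − I_D R_D = 5.01 − 0.28 × 3.39 = 4.06 V.
V_DS = 4.06 V ≥ V_ov = 0.9 V, confirming saturation.

I_D = 0.280 mA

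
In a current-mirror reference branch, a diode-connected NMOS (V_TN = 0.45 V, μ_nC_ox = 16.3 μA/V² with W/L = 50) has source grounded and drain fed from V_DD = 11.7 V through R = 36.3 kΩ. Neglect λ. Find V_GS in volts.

With gate tied to drain, V_GS = V_DS ≥ V_GS − V_TN, so the device is in saturation.
k_n = μ_nC_ox · (W/L) = 0.815 mA/V².
KCL at the drain: ½ k_n (V_GS − V_TN)² = (V_DD − V_GS)/R.
Let x = V_GS − 0.45. Then 14.8 x² + x − 11.25 = 0, giving x = 0.839 V (positive root), so V_GS = 1.29 V.
I_D = (V_DD − V_GS)/R = (11.7 − 1.29) / 36.3 = 0.287 mA.

V_GS = 1.29 V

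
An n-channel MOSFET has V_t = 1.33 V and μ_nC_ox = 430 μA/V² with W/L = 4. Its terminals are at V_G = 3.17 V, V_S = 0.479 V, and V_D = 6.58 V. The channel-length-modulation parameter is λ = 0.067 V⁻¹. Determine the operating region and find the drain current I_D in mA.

V_GS = V_G − V_S = 3.17 − 0.479 = 2.69 V; V_DS = V_D − V_S = 6.58 − 0.479 = 6.1 V.
k_n = μ_nC_ox · (W/L) = 1.72 mA/V².
V_ov = V_GS − V_t = 2.69 − 1.33 = 1.36 V.
Since V_DS = 6.1 V ≥ V_ov = 1.36 V, the device is in saturation.
I_D = ½ k_n V_ov² (1 + λ V_DS) = 0.5 × 1.72 × 1.36² × (1 + 0.067 × 6.1) = 2.24 mA.

Saturation; I_D = 2.24 mA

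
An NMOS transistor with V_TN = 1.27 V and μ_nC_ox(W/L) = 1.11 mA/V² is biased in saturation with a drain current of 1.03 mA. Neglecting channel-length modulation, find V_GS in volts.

V_GS = 2.63 V

In saturation I_D = ½ k_n (V_GS − V_TN)², so V_GS − V_TN = √(2 I_D / k_n) = √(2 × 1.03 / 1.11) = 1.36 V.
V_GS = 1.27 + 1.36 = 2.63 V.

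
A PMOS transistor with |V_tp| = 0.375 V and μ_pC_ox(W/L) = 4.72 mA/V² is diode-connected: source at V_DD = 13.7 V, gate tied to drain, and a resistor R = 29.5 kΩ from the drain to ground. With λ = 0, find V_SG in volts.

V_SG = 0.805 V

With gate tied to drain, V_SG = V_SD ≥ V_SG − |V_tp|, so the device is in saturation.
KCL at the drain: ½ k_p (V_SG − |V_tp|)² = (V_DD − V_SG)/R.
Let x = V_SG − 0.375. Then 69.6 x² + x − 13.32 = 0, giving x = 0.43 V (positive root), so V_SG = 0.805 V.
I_D = (V_DD − V_SG)/R = (13.7 − 0.805) / 29.5 = 0.437 mA.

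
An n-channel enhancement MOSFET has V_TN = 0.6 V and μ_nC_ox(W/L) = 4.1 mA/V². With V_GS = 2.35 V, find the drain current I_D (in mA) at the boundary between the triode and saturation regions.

At the boundary V_DS = V_ov = V_GS − V_TN = 2.35 − 0.6 = 1.75 V.
I_D = ½ k_n V_ov² = 0.5 × 4.1 × 1.75² = 6.28 mA.

I_D = 6.28 mA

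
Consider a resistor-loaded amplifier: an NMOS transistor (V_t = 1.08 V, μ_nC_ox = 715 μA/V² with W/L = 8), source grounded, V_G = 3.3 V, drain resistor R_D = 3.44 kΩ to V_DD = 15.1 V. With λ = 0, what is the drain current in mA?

V_GS = V_G = 3.3 V, so V_ov = 3.3 − 1.08 = 2.22 V.
k_n = μ_nC_ox · (W/L) = 5.72 mA/V².
Assume saturation: I_D = ½ k_n V_ov² = 0.5 × 5.72 × 2.22² = 14.1 mA, giving V_DS = V_DD − I_D R_D = 15.1 − 14.1 × 3.44 = -33.4 V.
But -33.4 V < V_ov = 2.22 V, so the device is actually in triode.
In triode I_D = k_n[V_ov V_DS − ½ V_DS²] and I_D = (V_DD − V_DS)/R_D. Equating: 9.84 V_DS² − 44.68 V_DS + 15.1 = 0, giving V_DS = 0.368 V (the root below V_ov).
I_D = (15.1 − 0.368) / 3.44 = 4.28 mA.

I_D = 4.28 mA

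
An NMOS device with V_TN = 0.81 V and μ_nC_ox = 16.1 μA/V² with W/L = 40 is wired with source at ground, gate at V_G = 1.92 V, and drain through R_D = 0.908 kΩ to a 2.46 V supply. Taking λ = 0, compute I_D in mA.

V_GS = V_G = 1.92 V, so V_ov = 1.92 − 0.81 = 1.11 V.
k_n = μ_nC_ox · (W/L) = 0.644 mA/V².
Assume saturation: I_D = ½ k_n V_ov² = 0.5 × 0.644 × 1.11² = 0.397 mA, giving V_DS = V_DD − I_D R_D = 2.46 − 0.397 × 0.908 = 2.1 V.
V_DS = 2.1 V ≥ V_ov = 1.11 V, confirming saturation.

I_D = 0.397 mA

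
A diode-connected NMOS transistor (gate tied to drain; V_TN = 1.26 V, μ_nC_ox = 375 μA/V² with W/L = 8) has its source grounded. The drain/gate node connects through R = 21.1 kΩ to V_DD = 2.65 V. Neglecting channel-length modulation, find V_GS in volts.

V_GS = 1.45 V

With gate tied to drain, V_GS = V_DS ≥ V_GS − V_TN, so the device is in saturation.
k_n = μ_nC_ox · (W/L) = 3 mA/V².
KCL at the drain: ½ k_n (V_GS − V_TN)² = (V_DD − V_GS)/R.
Let x = V_GS − 1.26. Then 31.7 x² + x − 1.39 = 0, giving x = 0.194 V (positive root), so V_GS = 1.45 V.
I_D = (V_DD − V_GS)/R = (2.65 − 1.45) / 21.1 = 0.0567 mA.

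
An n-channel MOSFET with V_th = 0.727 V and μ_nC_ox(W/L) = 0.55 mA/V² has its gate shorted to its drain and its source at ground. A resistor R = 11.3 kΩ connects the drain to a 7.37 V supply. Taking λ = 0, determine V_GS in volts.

V_GS = 2.04 V

With gate tied to drain, V_GS = V_DS ≥ V_GS − V_th, so the device is in saturation.
KCL at the drain: ½ k_n (V_GS − V_th)² = (V_DD − V_GS)/R.
Let x = V_GS − 0.727. Then 3.11 x² + x − 6.643 = 0, giving x = 1.31 V (positive root), so V_GS = 2.04 V.
I_D = (V_DD − V_GS)/R = (7.37 − 2.04) / 11.3 = 0.472 mA.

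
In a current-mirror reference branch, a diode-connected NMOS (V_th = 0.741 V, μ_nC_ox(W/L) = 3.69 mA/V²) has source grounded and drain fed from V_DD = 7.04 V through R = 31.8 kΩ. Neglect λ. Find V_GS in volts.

V_GS = 1.06 V

With gate tied to drain, V_GS = V_DS ≥ V_GS − V_th, so the device is in saturation.
KCL at the drain: ½ k_n (V_GS − V_th)² = (V_DD − V_GS)/R.
Let x = V_GS − 0.741. Then 58.7 x² + x − 6.299 = 0, giving x = 0.319 V (positive root), so V_GS = 1.06 V.
I_D = (V_DD − V_GS)/R = (7.04 − 1.06) / 31.8 = 0.188 mA.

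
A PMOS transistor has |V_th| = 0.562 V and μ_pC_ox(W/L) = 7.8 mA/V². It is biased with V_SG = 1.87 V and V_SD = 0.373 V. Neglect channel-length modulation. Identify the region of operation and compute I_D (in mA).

V_ov = V_SG − |V_th| = 1.87 − 0.562 = 1.31 V.
Since V_SD = 0.373 V < V_ov = 1.31 V, the device is in the triode region.
I_D = k_p [V_ov · V_SD − ½ V_SD²] = 7.8 × [1.31 × 0.373 − 0.5 × 0.373²] = 3.26 mA.

Triode; I_D = 3.26 mA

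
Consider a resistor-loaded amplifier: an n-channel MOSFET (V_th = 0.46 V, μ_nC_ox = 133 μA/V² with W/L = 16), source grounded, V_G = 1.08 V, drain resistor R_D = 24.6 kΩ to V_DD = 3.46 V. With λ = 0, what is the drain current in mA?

I_D = 0.136 mA

V_GS = V_G = 1.08 V, so V_ov = 1.08 − 0.46 = 0.62 V.
k_n = μ_nC_ox · (W/L) = 2.128 mA/V².
Assume saturation: I_D = ½ k_n V_ov² = 0.5 × 2.128 × 0.62² = 0.409 mA, giving V_DS = V_DD − I_D R_D = 3.46 − 0.409 × 24.6 = -6.6 V.
But -6.6 V < V_ov = 0.62 V, so the device is actually in triode.
In triode I_D = k_n[V_ov V_DS − ½ V_DS²] and I_D = (V_DD − V_DS)/R_D. Equating: 26.2 V_DS² − 33.46 V_DS + 3.46 = 0, giving V_DS = 0.113 V (the root below V_ov).
I_D = (3.46 − 0.113) / 24.6 = 0.136 mA.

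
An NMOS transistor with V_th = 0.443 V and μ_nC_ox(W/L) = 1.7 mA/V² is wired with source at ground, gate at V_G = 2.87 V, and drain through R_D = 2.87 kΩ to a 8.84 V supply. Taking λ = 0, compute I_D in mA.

V_GS = V_G = 2.87 V, so V_ov = 2.87 − 0.443 = 2.43 V.
Assume saturation: I_D = ½ k_n V_ov² = 0.5 × 1.7 × 2.43² = 5.01 mA, giving V_DS = V_DD − I_D R_D = 8.84 − 5.01 × 2.87 = -5.53 V.
But -5.53 V < V_ov = 2.43 V, so the device is actually in triode.
In triode I_D = k_n[V_ov V_DS − ½ V_DS²] and I_D = (V_DD − V_DS)/R_D. Equating: 2.44 V_DS² − 12.84 V_DS + 8.84 = 0, giving V_DS = 0.814 V (the root below V_ov).
I_D = (8.84 − 0.814) / 2.87 = 2.8 mA.

I_D = 2.80 mA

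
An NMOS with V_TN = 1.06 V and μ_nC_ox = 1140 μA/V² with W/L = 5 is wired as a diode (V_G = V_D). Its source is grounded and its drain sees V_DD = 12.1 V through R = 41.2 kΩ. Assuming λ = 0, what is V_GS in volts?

With gate tied to drain, V_GS = V_DS ≥ V_GS − V_TN, so the device is in saturation.
k_n = μ_nC_ox · (W/L) = 5.7 mA/V².
KCL at the drain: ½ k_n (V_GS − V_TN)² = (V_DD − V_GS)/R.
Let x = V_GS − 1.06. Then 117 x² + x − 11.04 = 0, giving x = 0.302 V (positive root), so V_GS = 1.36 V.
I_D = (V_DD − V_GS)/R = (12.1 − 1.36) / 41.2 = 0.261 mA.

V_GS = 1.36 V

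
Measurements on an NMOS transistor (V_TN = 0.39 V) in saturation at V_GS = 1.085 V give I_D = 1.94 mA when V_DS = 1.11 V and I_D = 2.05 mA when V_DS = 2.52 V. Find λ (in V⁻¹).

λ = 0.0421 V⁻¹

With V_GS fixed, I_D ∝ (1 + λ V_DS) in saturation, so I_D2/I_D1 = (1 + λ V_DS2)/(1 + λ V_DS1).
2.05/1.94 = 1.057 = (1 + 2.52 λ)/(1 + 1.11 λ).
Solving: λ (I_D1 V_DS2 − I_D2 V_DS1) = I_D2 − I_D1, so λ = (2.05 − 1.94) / (1.94 × 2.52 − 2.05 × 1.11) = 0.11 / 2.61 = 0.0421 V⁻¹.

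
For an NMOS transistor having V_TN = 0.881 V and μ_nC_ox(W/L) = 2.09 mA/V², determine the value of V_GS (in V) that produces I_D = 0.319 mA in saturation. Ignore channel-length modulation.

V_GS = 1.43 V

In saturation I_D = ½ k_n (V_GS − V_TN)², so V_GS − V_TN = √(2 I_D / k_n) = √(2 × 0.319 / 2.09) = 0.553 V.
V_GS = 0.881 + 0.553 = 1.43 V.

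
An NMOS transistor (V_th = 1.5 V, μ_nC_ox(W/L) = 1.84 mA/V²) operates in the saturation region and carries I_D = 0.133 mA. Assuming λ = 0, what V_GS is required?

V_GS = 1.88 V

In saturation I_D = ½ k_n (V_GS − V_th)², so V_GS − V_th = √(2 I_D / k_n) = √(2 × 0.133 / 1.84) = 0.38 V.
V_GS = 1.5 + 0.38 = 1.88 V.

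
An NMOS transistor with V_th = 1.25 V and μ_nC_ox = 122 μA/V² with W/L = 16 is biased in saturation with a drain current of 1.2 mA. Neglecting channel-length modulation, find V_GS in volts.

V_GS = 2.36 V

k_n = μ_nC_ox · (W/L) = 1.952 mA/V².
In saturation I_D = ½ k_n (V_GS − V_th)², so V_GS − V_th = √(2 I_D / k_n) = √(2 × 1.2 / 1.952) = 1.11 V.
V_GS = 1.25 + 1.11 = 2.36 V.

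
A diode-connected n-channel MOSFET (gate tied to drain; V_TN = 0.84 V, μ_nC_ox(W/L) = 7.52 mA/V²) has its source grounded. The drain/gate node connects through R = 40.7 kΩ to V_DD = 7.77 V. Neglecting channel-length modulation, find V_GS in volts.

With gate tied to drain, V_GS = V_DS ≥ V_GS − V_TN, so the device is in saturation.
KCL at the drain: ½ k_n (V_GS − V_TN)² = (V_DD − V_GS)/R.
Let x = V_GS − 0.84. Then 153 x² + x − 6.93 = 0, giving x = 0.21 V (positive root), so V_GS = 1.05 V.
I_D = (V_DD − V_GS)/R = (7.77 − 1.05) / 40.7 = 0.165 mA.

V_GS = 1.05 V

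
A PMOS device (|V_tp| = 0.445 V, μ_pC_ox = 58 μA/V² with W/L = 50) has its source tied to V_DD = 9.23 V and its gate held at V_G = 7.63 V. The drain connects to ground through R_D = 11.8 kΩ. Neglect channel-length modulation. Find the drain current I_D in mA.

I_D = 0.761 mA

V_SG = V_DD − V_G = 9.23 − 7.63 = 1.6 V, so V_ov = 1.6 − 0.445 = 1.16 V.
k_p = μ_pC_ox · (W/L) = 2.9 mA/V².
Assume saturation: I_D = ½ k_p V_ov² = 0.5 × 2.9 × 1.16² = 1.93 mA, giving V_SD = V_DD − I_D R_D = 9.23 − 1.93 × 11.8 = -13.6 V.
But -13.6 V < V_ov = 1.16 V, so the device is actually in triode.
In triode I_D = k_p[V_ov V_SD − ½ V_SD²] and I_D = (V_DD − V_SD)/R_D. Equating: 17.1 V_SD² − 40.52 V_SD + 9.23 = 0, giving V_SD = 0.255 V (the root below V_ov).
I_D = (9.23 − 0.255) / 11.8 = 0.761 mA.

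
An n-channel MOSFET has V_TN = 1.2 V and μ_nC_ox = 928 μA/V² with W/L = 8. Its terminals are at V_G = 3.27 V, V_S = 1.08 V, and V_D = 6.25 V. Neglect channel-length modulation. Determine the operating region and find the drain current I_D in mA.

V_GS = V_G − V_S = 3.27 − 1.08 = 2.19 V; V_DS = V_D − V_S = 6.25 − 1.08 = 5.17 V.
k_n = μ_nC_ox · (W/L) = 7.424 mA/V².
V_ov = V_GS − V_TN = 2.19 − 1.2 = 0.99 V.
Since V_DS = 5.17 V ≥ V_ov = 0.99 V, the device is in saturation.
I_D = ½ k_n V_ov² = 0.5 × 7.424 × 0.99² = 3.64 mA.

Saturation; I_D = 3.64 mA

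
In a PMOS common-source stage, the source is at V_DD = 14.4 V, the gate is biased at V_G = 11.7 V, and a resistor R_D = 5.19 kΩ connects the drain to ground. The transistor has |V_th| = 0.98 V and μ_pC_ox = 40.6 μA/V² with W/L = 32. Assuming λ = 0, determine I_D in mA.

V_SG = V_DD − V_G = 14.4 − 11.7 = 2.7 V, so V_ov = 2.7 − 0.98 = 1.72 V.
k_p = μ_pC_ox · (W/L) = 1.299 mA/V².
Assume saturation: I_D = ½ k_p V_ov² = 0.5 × 1.299 × 1.72² = 1.92 mA, giving V_SD = V_DD − I_D R_D = 14.4 − 1.92 × 5.19 = 4.43 V.
V_SD = 4.43 V ≥ V_ov = 1.72 V, confirming saturation.

I_D = 1.92 mA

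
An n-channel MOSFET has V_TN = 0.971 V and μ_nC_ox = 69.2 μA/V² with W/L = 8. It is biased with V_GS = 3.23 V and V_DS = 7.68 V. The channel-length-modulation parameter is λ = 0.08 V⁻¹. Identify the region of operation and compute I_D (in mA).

Saturation; I_D = 2.28 mA

k_n = μ_nC_ox · (W/L) = 0.5536 mA/V².
V_ov = V_GS − V_TN = 3.23 − 0.971 = 2.26 V.
Since V_DS = 7.68 V ≥ V_ov = 2.26 V, the device is in saturation.
I_D = ½ k_n V_ov² (1 + λ V_DS) = 0.5 × 0.5536 × 2.26² × (1 + 0.08 × 7.68) = 2.28 mA.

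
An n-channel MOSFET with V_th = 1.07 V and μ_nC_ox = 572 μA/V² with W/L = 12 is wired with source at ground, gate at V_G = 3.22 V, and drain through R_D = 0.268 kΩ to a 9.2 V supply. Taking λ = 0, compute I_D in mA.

V_GS = V_G = 3.22 V, so V_ov = 3.22 − 1.07 = 2.15 V.
k_n = μ_nC_ox · (W/L) = 6.864 mA/V².
Assume saturation: I_D = ½ k_n V_ov² = 0.5 × 6.864 × 2.15² = 15.9 mA, giving V_DS = V_DD − I_D R_D = 9.2 − 15.9 × 0.268 = 4.95 V.
V_DS = 4.95 V ≥ V_ov = 2.15 V, confirming saturation.

I_D = 15.9 mA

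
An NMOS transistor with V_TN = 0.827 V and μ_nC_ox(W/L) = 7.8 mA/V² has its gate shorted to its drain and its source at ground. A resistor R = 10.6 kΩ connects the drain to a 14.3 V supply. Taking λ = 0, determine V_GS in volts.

V_GS = 1.39 V

With gate tied to drain, V_GS = V_DS ≥ V_GS − V_TN, so the device is in saturation.
KCL at the drain: ½ k_n (V_GS − V_TN)² = (V_DD − V_GS)/R.
Let x = V_GS − 0.827. Then 41.3 x² + x − 13.47 = 0, giving x = 0.559 V (positive root), so V_GS = 1.39 V.
I_D = (V_DD − V_GS)/R = (14.3 − 1.39) / 10.6 = 1.22 mA.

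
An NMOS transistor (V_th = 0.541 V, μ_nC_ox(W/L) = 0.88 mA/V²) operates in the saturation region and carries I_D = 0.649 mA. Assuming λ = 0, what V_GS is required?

In saturation I_D = ½ k_n (V_GS − V_th)², so V_GS − V_th = √(2 I_D / k_n) = √(2 × 0.649 / 0.88) = 1.21 V.
V_GS = 0.541 + 1.21 = 1.76 V.

V_GS = 1.76 V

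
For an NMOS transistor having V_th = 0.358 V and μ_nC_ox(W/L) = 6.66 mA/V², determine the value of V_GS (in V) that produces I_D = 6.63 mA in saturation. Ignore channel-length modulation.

V_GS = 1.77 V

In saturation I_D = ½ k_n (V_GS − V_th)², so V_GS − V_th = √(2 I_D / k_n) = √(2 × 6.63 / 6.66) = 1.41 V.
V_GS = 0.358 + 1.41 = 1.77 V.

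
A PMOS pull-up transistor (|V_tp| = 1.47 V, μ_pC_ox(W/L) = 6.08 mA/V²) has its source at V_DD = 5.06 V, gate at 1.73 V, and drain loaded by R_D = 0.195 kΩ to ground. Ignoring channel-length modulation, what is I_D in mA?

V_SG = V_DD − V_G = 5.06 − 1.73 = 3.33 V, so V_ov = 3.33 − 1.47 = 1.86 V.
Assume saturation: I_D = ½ k_p V_ov² = 0.5 × 6.08 × 1.86² = 10.5 mA, giving V_SD = V_DD − I_D R_D = 5.06 − 10.5 × 0.195 = 3.01 V.
V_SD = 3.01 V ≥ V_ov = 1.86 V, confirming saturation.

I_D = 10.5 mA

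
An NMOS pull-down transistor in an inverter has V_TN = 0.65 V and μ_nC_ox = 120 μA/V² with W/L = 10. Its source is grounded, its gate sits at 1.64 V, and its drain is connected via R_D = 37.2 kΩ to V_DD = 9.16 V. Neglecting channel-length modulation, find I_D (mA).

V_GS = V_G = 1.64 V, so V_ov = 1.64 − 0.65 = 0.99 V.
k_n = μ_nC_ox · (W/L) = 1.2 mA/V².
Assume saturation: I_D = ½ k_n V_ov² = 0.5 × 1.2 × 0.99² = 0.588 mA, giving V_DS = V_DD − I_D R_D = 9.16 − 0.588 × 37.2 = -12.7 V.
But -12.7 V < V_ov = 0.99 V, so the device is actually in triode.
In triode I_D = k_n[V_ov V_DS − ½ V_DS²] and I_D = (V_DD − V_DS)/R_D. Equating: 22.3 V_DS² − 45.19 V_DS + 9.16 = 0, giving V_DS = 0.228 V (the root below V_ov).
I_D = (9.16 − 0.228) / 37.2 = 0.24 mA.

I_D = 0.240 mA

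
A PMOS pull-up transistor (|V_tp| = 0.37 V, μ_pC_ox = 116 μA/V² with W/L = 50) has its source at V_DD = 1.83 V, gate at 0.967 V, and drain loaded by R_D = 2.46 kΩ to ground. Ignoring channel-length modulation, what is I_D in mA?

I_D = 0.615 mA

V_SG = V_DD − V_G = 1.83 − 0.967 = 0.863 V, so V_ov = 0.863 − 0.37 = 0.493 V.
k_p = μ_pC_ox · (W/L) = 5.8 mA/V².
Assume saturation: I_D = ½ k_p V_ov² = 0.5 × 5.8 × 0.493² = 0.705 mA, giving V_SD = V_DD − I_D R_D = 1.83 − 0.705 × 2.46 = 0.0961 V.
But 0.0961 V < V_ov = 0.493 V, so the device is actually in triode.
In triode I_D = k_p[V_ov V_SD − ½ V_SD²] and I_D = (V_DD − V_SD)/R_D. Equating: 7.13 V_SD² − 8.034 V_SD + 1.83 = 0, giving V_SD = 0.317 V (the root below V_ov).
I_D = (1.83 − 0.317) / 2.46 = 0.615 mA.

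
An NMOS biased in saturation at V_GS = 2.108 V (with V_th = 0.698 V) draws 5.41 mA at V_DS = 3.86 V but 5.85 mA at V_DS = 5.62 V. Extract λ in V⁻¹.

λ = 0.0562 V⁻¹

With V_GS fixed, I_D ∝ (1 + λ V_DS) in saturation, so I_D2/I_D1 = (1 + λ V_DS2)/(1 + λ V_DS1).
5.85/5.41 = 1.081 = (1 + 5.62 λ)/(1 + 3.86 λ).
Solving: λ (I_D1 V_DS2 − I_D2 V_DS1) = I_D2 − I_D1, so λ = (5.85 − 5.41) / (5.41 × 5.62 − 5.85 × 3.86) = 0.44 / 7.82 = 0.0562 V⁻¹.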